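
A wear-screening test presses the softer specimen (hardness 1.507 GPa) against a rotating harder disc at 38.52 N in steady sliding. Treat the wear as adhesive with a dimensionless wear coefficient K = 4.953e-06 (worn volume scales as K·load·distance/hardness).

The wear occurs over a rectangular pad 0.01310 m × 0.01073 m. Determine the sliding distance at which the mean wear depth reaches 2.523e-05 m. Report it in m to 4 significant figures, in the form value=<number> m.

The algebra maintains full float precision; intermediate values are shown rounded. Rounded once at the end: four significant digits.
Hardness H = 1.507 GPa = 1.507e+09 Pa.
Contact area A = 0.01310 m × 0.01073 m = 1.406e-04 m².
In SI base units, W = 38.52 N, H = 1.507e+09 Pa, K = 4.953e-06.
Limit volume V_lim = h_lim·A = 2.523e-05 · 1.406e-04 = 3.546e-09 m³.
So the life L = V_lim·H/(K·W) = 3.546e-09 · 1.507e+09 / (4.953e-06 · 38.52) = 2.801e+04 m.

value=2.801e+04 m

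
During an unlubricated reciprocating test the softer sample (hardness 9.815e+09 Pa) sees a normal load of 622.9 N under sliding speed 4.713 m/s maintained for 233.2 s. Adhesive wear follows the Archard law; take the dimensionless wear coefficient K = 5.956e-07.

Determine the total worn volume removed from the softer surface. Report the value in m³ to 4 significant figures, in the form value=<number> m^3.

value=4.154e-11 m^3

Printed values are rounded — all arithmetic maintains full float precision — a single final rounding, at four significant figures.
The distance L = v·t = 4.713 m/s × 233.2 s = 1099 m.
In SI base units: W = 622.9 N, H = 9.815e+09 Pa, K = 5.956e-07.
The Archard volume V = K·W·L/H = 5.956e-07 · 622.9 · 1099 / 9.815e+09 = 4.154e-11 m³.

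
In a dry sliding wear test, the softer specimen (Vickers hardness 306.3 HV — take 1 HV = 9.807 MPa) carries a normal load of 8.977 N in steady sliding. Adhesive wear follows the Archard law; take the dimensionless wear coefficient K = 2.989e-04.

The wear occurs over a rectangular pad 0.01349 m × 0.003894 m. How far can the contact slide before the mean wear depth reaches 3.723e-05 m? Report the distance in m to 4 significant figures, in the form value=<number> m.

Intermediates are printed rounded — each operation maintains full precision — a lone final rounding to four significant digits.
Convert: Hardness H = 306.3 HV × 9.807 MPa/HV = 3004 MPa = 3.004e+09 Pa.
Convert: Contact area A = 0.01349 m × 0.003894 m = 5.253e-05 m².
In SI base units, W = 8.977 N, H = 3.004e+09 Pa, K = 2.989e-04.
Allowed volume V_lim = h_lim·A = 3.723e-05 · 5.253e-05 = 1.956e-09 m³.
Sliding life L = V_lim·H/(K·W) = 1.956e-09 · 3.004e+09 / (2.989e-04 · 8.977) = 2189 m.

value=2189 m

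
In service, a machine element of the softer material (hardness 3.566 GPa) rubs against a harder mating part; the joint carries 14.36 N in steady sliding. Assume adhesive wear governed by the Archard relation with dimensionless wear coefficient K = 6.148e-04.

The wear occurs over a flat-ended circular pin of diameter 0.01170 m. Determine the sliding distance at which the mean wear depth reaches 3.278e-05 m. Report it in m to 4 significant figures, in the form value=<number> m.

value=1424 m

Intermediates are printed rounded. The computation carries exact precision. Rounded just once to four significant figures.
Hardness H = 3.566 GPa = 3.566e+09 Pa.
Contact area A = π·d²/4 = π·(0.01170 m)²/4 = 1.075e-04 m².
SI base units throughout: W = 14.36 N, H = 3.566e+09 Pa, K = 6.148e-04.
Wearable volume V_lim = h_lim·A = 3.278e-05 · 1.075e-04 = 3.524e-09 m³.
Sliding life L = V_lim·H/(K·W) = 3.524e-09 · 3.566e+09 / (6.148e-04 · 14.36) = 1424 m.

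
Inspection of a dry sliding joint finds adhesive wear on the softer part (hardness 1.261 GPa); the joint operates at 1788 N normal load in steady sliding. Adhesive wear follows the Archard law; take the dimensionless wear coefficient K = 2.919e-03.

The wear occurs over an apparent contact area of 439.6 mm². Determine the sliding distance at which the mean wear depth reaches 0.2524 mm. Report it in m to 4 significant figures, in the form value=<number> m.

value=26.81 m

Each operation keeps exact precision. Printed values are rounded; one final rounding: four significant figures.
Convert: Hardness H = 1.261 GPa = 1.261e+09 Pa.
Convert: Contact area A = 439.6 mm² = 4.396e-04 m².
Convert: Depth limit h_lim = 0.2524 mm = 2.524e-04 m.
SI base units throughout: W = 1788 N, H = 1.261e+09 Pa, K = 2.919e-03.
Permissible volume V_lim = h_lim·A = 2.524e-04 · 4.396e-04 = 1.110e-07 m³.
Inverting, life L = V_lim·H/(K·W) = 1.110e-07 · 1.261e+09 / (2.919e-03 · 1788) = 26.81 m.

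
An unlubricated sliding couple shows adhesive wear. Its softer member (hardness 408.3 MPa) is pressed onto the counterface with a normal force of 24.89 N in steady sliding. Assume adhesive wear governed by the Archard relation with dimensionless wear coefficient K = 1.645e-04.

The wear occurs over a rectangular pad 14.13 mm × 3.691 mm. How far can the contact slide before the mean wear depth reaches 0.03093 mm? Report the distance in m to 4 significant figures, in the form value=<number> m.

value=160.9 m

Intermediates are printed rounded, and all working math runs at full float precision, and rounded once at the end to 4 significant figures.
Hardness H = 408.3 MPa = 4.083e+08 Pa.
Pad sides 14.13 mm × 3.691 mm = 0.01413 m × 0.003691 m. Contact area A = 0.01413 m × 0.003691 m = 5.215e-05 m².
Depth limit h_lim = 0.03093 mm = 3.093e-05 m.
In SI base units, W = 24.89 N, H = 4.083e+08 Pa, K = 1.645e-04.
At the depth limit, V_lim = h_lim·A = 3.093e-05 · 5.215e-05 = 1.613e-09 m³.
Thus life L = V_lim·H/(K·W) = 1.613e-09 · 4.083e+08 / (1.645e-04 · 24.89) = 160.9 m.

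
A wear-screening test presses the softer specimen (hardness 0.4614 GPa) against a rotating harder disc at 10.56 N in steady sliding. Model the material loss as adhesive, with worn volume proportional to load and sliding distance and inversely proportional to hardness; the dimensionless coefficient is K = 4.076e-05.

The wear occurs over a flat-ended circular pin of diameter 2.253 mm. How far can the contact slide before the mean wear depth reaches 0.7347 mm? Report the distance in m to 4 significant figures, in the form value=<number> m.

The computation carries full precision, and intermediate values appear rounded, and rounded once at the end: four significant figures.
Convert: Hardness H = 0.4614 GPa = 4.614e+08 Pa.
Convert: Pin diameter d = 2.253 mm = 0.002253 m. Contact area A = π·d²/4 = π·(0.002253 m)²/4 = 3.987e-06 m².
Convert: Depth limit h_lim = 0.7347 mm = 7.347e-04 m.
As SI base values: W = 10.56 N, H = 4.614e+08 Pa, K = 4.076e-05.
Allowed volume V_lim = h_lim·A = 7.347e-04 · 3.987e-06 = 2.929e-09 m³.
Life L = V_lim·H/(K·W) = 2.929e-09 · 4.614e+08 / (4.076e-05 · 10.56) = 3140 m.

value=3140 m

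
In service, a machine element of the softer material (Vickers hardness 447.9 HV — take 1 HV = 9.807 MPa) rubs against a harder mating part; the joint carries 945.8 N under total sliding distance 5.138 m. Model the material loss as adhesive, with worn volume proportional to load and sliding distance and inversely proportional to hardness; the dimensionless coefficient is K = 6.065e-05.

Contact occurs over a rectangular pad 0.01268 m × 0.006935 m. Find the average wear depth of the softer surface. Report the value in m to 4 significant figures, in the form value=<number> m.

value=7.630e-07 m

The algebra holds exact precision; the intermediates appear rounded — one final rounding, at 4 significant figures.
Hardness H = 447.9 HV × 9.807 MPa/HV = 4393 MPa = 4.393e+09 Pa.
Contact area A = 0.01268 m × 0.006935 m = 8.794e-05 m².
Expressed in SI base units: W = 945.8 N, H = 4.393e+09 Pa, K = 6.065e-05.
Volume removed: V = K·W·L/H = 6.065e-05 · 945.8 · 5.138 / 4.393e+09 = 6.710e-11 m³.
Wear depth h = V/A = 6.710e-11 / 8.794e-05 = 7.630e-07 m.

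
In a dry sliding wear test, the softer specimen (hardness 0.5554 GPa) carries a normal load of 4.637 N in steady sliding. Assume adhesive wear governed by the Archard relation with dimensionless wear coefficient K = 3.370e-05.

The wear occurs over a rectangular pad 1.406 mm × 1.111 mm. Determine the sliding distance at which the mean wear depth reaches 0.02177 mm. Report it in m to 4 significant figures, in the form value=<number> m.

Every step holds full precision. The intermediates appear rounded — rounded once at the end, at 4 significant figures.
Convert: Hardness H = 0.5554 GPa = 5.554e+08 Pa.
Convert: Pad sides 1.406 mm × 1.111 mm = 0.001406 m × 0.001111 m. Contact area A = 0.001406 m × 0.001111 m = 1.562e-06 m².
Convert: Depth limit h_lim = 0.02177 mm = 2.177e-05 m.
Working in SI base units: W = 4.637 N, H = 5.554e+08 Pa, K = 3.370e-05.
At the depth limit, V_lim = h_lim·A = 2.177e-05 · 1.562e-06 = 3.401e-11 m³.
Inverting, life L = V_lim·H/(K·W) = 3.401e-11 · 5.554e+08 / (3.370e-05 · 4.637) = 120.9 m.

value=120.9 m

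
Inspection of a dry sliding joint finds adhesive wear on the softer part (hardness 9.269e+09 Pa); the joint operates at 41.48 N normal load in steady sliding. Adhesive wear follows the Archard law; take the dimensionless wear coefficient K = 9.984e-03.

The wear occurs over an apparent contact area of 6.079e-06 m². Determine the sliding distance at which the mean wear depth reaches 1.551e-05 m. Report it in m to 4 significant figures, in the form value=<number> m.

value=2.110 m

Every step holds full float precision. Intermediates are printed rounded. Rounded once at the end, at 4 significant figures.
Restated in SI base units: W = 41.48 N, H = 9.269e+09 Pa, K = 9.984e-03.
Limit volume V_lim = h_lim·A = 1.551e-05 · 6.079e-06 = 9.429e-11 m³.
Thus life L = V_lim·H/(K·W) = 9.429e-11 · 9.269e+09 / (9.984e-03 · 41.48) = 2.110 m.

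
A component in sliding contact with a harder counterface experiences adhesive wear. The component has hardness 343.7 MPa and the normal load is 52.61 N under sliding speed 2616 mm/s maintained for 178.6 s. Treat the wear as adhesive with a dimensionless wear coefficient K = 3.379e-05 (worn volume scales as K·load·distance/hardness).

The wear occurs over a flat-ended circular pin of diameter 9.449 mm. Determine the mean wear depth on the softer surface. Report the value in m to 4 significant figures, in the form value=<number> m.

The intermediates are displayed rounded. All arithmetic keeps full precision. Rounded just once, at four significant figures.
Convert: Sliding speed v = 2616 mm/s = 2.616 m/s. Distance covered L = v·t = 2.616 m/s × 178.6 s = 467.2 m.
Convert: Hardness H = 343.7 MPa = 3.437e+08 Pa.
Convert: Pin diameter d = 9.449 mm = 0.009449 m. Contact area A = π·d²/4 = π·(0.009449 m)²/4 = 7.012e-05 m².
Working in SI base units: W = 52.61 N, H = 3.437e+08 Pa, K = 3.379e-05.
Archard relation: V = K·W·L/H = 3.379e-05 · 52.61 · 467.2 / 3.437e+08 = 2.417e-09 m³.
Mean wear depth h = V/A = 2.417e-09 / 7.012e-05 = 3.446e-05 m.

value=3.446e-05 m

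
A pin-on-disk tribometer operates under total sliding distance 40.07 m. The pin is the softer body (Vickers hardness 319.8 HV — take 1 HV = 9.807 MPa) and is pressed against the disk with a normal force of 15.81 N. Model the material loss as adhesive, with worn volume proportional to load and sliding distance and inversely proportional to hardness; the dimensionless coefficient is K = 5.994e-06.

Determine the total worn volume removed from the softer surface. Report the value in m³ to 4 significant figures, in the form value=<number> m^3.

Each operation keeps exact precision, and displayed values are rounded. Rounded once at the end to four significant figures.
Hardness H = 319.8 HV × 9.807 MPa/HV = 3136 MPa = 3.136e+09 Pa.
As SI base values: W = 15.81 N, H = 3.136e+09 Pa, K = 5.994e-06.
Archard volume V = K·W·L/H = 5.994e-06 · 15.81 · 40.07 / 3.136e+09 = 1.211e-12 m³.

value=1.211e-12 m^3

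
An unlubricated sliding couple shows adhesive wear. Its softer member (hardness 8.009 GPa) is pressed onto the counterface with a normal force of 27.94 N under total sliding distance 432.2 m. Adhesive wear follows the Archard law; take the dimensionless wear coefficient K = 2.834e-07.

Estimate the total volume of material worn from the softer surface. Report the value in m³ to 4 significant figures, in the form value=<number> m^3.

value=4.273e-13 m^3

Each operation carries exact precision. Intermediates are displayed rounded — one last rounding to four significant digits.
Hardness H = 8.009 GPa = 8.009e+09 Pa.
Expressed in SI base units: W = 27.94 N, H = 8.009e+09 Pa, K = 2.834e-07.
Worn volume V = K·W·L/H = 2.834e-07 · 27.94 · 432.2 / 8.009e+09 = 4.273e-13 m³.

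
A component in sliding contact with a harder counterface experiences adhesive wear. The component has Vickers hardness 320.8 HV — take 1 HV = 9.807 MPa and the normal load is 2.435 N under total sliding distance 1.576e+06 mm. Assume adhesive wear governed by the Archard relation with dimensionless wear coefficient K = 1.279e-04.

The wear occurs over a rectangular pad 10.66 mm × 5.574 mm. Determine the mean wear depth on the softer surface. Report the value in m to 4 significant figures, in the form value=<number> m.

value=2.626e-06 m

The intermediates are printed rounded; all arithmetic runs at exact precision. Rounded once at the end to 4 significant digits.
Convert: Path length L = 1.576e+06 mm = 1576 m.
Convert: Hardness H = 320.8 HV × 9.807 MPa/HV = 3146 MPa = 3.146e+09 Pa.
Convert: Pad sides 10.66 mm × 5.574 mm = 0.01066 m × 0.005574 m. Contact area A = 0.01066 m × 0.005574 m = 5.942e-05 m².
Working in SI base units: W = 2.435 N, H = 3.146e+09 Pa, K = 1.279e-04.
Wear volume V = K·W·L/H = 1.279e-04 · 2.435 · 1576 / 3.146e+09 = 1.560e-10 m³.
Mean wear depth h = V/A = 1.560e-10 / 5.942e-05 = 2.626e-06 m.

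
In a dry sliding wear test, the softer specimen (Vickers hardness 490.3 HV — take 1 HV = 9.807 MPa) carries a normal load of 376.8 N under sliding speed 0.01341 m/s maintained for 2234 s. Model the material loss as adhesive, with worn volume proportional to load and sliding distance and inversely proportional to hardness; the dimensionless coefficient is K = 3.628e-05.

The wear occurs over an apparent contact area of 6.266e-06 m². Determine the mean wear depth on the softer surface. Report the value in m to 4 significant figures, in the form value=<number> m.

value=1.359e-05 m

Intermediate values are shown rounded — the algebra keeps full precision. Rounded just once, at four significant figures.
Convert: Sliding distance L = v·t = 0.01341 m/s × 2234 s = 29.96 m.
Convert: Hardness H = 490.3 HV × 9.807 MPa/HV = 4808 MPa = 4.808e+09 Pa.
Restated in SI base units: W = 376.8 N, H = 4.808e+09 Pa, K = 3.628e-05.
By Archard's law, V = K·W·L/H = 3.628e-05 · 376.8 · 29.96 / 4.808e+09 = 8.517e-11 m³.
Mean depth h = V/A = 8.517e-11 / 6.266e-06 = 1.359e-05 m.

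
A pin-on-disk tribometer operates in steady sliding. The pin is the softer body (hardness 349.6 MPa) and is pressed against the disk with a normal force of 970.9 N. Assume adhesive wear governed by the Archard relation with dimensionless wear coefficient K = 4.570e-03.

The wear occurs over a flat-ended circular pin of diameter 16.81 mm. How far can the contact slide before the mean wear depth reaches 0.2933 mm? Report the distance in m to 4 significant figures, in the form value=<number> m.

The algebra maintains full float precision. Displayed values are rounded; one last rounding: four significant digits.
Convert: Hardness H = 349.6 MPa = 3.496e+08 Pa.
Convert: Pin diameter d = 16.81 mm = 0.01681 m. Contact area A = π·d²/4 = π·(0.01681 m)²/4 = 2.219e-04 m².
Convert: Depth limit h_lim = 0.2933 mm = 2.933e-04 m.
Expressed in SI base units: W = 970.9 N, H = 3.496e+08 Pa, K = 4.570e-03.
Volume at the limit: V_lim = h_lim·A = 2.933e-04 · 2.219e-04 = 6.509e-08 m³.
So the life L = V_lim·H/(K·W) = 6.509e-08 · 3.496e+08 / (4.570e-03 · 970.9) = 5.129 m.

value=5.129 m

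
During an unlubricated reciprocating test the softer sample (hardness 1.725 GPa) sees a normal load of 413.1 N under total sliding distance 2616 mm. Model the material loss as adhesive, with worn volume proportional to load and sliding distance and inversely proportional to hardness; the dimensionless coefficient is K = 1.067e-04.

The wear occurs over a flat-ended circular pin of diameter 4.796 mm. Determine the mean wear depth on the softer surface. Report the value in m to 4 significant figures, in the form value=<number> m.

value=3.700e-06 m

All arithmetic keeps exact precision. Quoted intermediates are rounded — rounded just once: four significant digits.
Distance covered L = 2616 mm = 2.616 m.
Hardness H = 1.725 GPa = 1.725e+09 Pa.
Pin diameter d = 4.796 mm = 0.004796 m. Contact area A = π·d²/4 = π·(0.004796 m)²/4 = 1.807e-05 m².
SI base units throughout: W = 413.1 N, H = 1.725e+09 Pa, K = 1.067e-04.
Wear volume V = K·W·L/H = 1.067e-04 · 413.1 · 2.616 / 1.725e+09 = 6.684e-11 m³.
Wear depth h = V/A = 6.684e-11 / 1.807e-05 = 3.700e-06 m.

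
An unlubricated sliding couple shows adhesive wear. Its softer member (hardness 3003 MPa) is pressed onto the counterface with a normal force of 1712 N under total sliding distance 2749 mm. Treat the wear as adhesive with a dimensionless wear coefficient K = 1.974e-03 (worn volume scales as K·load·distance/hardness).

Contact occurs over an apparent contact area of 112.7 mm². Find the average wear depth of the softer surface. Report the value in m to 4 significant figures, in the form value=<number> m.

Quoted intermediates are rounded; each operation keeps full precision — a single final rounding to four significant figures.
Convert: Distance covered L = 2749 mm = 2.749 m.
Convert: Hardness H = 3003 MPa = 3.003e+09 Pa.
Convert: Contact area A = 112.7 mm² = 1.127e-04 m².
Expressed in SI base units: W = 1712 N, H = 3.003e+09 Pa, K = 1.974e-03.
Wear volume V = K·W·L/H = 1.974e-03 · 1712 · 2.749 / 3.003e+09 = 3.094e-09 m³.
Mean depth h = V/A = 3.094e-09 / 1.127e-04 = 2.745e-05 m.

value=2.745e-05 m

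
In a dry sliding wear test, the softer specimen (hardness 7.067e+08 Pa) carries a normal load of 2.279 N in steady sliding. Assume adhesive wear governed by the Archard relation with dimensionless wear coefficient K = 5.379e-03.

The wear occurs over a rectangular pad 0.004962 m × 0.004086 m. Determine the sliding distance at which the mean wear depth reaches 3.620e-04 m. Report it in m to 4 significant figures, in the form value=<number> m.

Each operation carries full float precision. Intermediate values are displayed rounded; rounded just once to 4 significant digits.
Convert: Contact area A = 0.004962 m × 0.004086 m = 2.027e-05 m².
Expressed in SI base units: W = 2.279 N, H = 7.067e+08 Pa, K = 5.379e-03.
Wearable volume V_lim = h_lim·A = 3.620e-04 · 2.027e-05 = 7.339e-09 m³.
Thus life L = V_lim·H/(K·W) = 7.339e-09 · 7.067e+08 / (5.379e-03 · 2.279) = 423.1 m.

value=423.1 m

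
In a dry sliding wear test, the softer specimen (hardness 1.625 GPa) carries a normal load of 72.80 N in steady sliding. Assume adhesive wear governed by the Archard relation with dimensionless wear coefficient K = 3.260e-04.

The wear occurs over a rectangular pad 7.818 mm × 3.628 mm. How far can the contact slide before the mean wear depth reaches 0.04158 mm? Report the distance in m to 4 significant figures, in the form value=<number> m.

The algebra keeps full precision, and the intermediates appear rounded, and a single final rounding: four significant figures.
Convert: Hardness H = 1.625 GPa = 1.625e+09 Pa.
Convert: Pad sides 7.818 mm × 3.628 mm = 0.007818 m × 0.003628 m. Contact area A = 0.007818 m × 0.003628 m = 2.836e-05 m².
Convert: Depth limit h_lim = 0.04158 mm = 4.158e-05 m.
As SI base values: W = 72.80 N, H = 1.625e+09 Pa, K = 3.260e-04.
At the depth limit, V_lim = h_lim·A = 4.158e-05 · 2.836e-05 = 1.179e-09 m³.
Sliding life L = V_lim·H/(K·W) = 1.179e-09 · 1.625e+09 / (3.260e-04 · 72.80) = 80.75 m.

value=80.75 m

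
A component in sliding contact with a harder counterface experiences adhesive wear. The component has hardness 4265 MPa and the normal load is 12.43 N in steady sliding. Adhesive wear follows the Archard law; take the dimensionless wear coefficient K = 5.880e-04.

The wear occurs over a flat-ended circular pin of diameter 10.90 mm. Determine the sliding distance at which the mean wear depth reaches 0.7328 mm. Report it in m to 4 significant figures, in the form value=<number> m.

Each operation keeps exact precision — intermediate values are displayed rounded — rounded once at the end: 4 significant figures.
Convert: Hardness H = 4265 MPa = 4.265e+09 Pa.
Convert: Pin diameter d = 10.90 mm = 0.01090 m. Contact area A = π·d²/4 = π·(0.01090 m)²/4 = 9.331e-05 m².
Convert: Depth limit h_lim = 0.7328 mm = 7.328e-04 m.
Working in SI base units: W = 12.43 N, H = 4.265e+09 Pa, K = 5.880e-04.
Limit volume V_lim = h_lim·A = 7.328e-04 · 9.331e-05 = 6.838e-08 m³.
Sliding life L = V_lim·H/(K·W) = 6.838e-08 · 4.265e+09 / (5.880e-04 · 12.43) = 3.990e+04 m.

value=3.990e+04 m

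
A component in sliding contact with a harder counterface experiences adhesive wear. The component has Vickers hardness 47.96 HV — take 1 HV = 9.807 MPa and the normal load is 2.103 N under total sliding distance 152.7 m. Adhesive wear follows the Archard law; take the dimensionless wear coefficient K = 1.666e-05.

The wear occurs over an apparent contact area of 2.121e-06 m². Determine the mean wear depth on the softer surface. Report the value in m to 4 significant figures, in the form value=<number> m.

Intermediates are shown rounded, and every step keeps full precision. Rounded just once: four significant digits.
Hardness H = 47.96 HV × 9.807 MPa/HV = 470.3 MPa = 4.703e+08 Pa.
Restated in SI base units: W = 2.103 N, H = 4.703e+08 Pa, K = 1.666e-05.
By Archard's law, V = K·W·L/H = 1.666e-05 · 2.103 · 152.7 / 4.703e+08 = 1.137e-11 m³.
Depth of wear h = V/A = 1.137e-11 / 2.121e-06 = 5.363e-06 m.

value=5.363e-06 m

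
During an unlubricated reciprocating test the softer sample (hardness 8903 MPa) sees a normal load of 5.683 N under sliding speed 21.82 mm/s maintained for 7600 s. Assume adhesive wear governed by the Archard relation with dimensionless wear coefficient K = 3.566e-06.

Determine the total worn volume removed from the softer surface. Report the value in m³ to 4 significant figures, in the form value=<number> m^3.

Intermediates are shown rounded — every step holds full float precision, and a lone final rounding, at 4 significant digits.
Sliding speed v = 21.82 mm/s = 0.02182 m/s. Distance covered L = v·t = 0.02182 m/s × 7600 s = 165.8 m.
Hardness H = 8903 MPa = 8.903e+09 Pa.
As SI base values: W = 5.683 N, H = 8.903e+09 Pa, K = 3.566e-06.
By Archard's law, V = K·W·L/H = 3.566e-06 · 5.683 · 165.8 / 8.903e+09 = 3.775e-13 m³.

value=3.775e-13 m^3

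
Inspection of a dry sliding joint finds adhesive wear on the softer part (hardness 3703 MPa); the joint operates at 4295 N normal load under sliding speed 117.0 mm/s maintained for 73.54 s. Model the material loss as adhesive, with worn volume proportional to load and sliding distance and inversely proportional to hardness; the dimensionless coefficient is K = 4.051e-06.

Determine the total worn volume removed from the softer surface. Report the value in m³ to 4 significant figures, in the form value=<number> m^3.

Each operation runs at full precision, and quoted intermediates are rounded; one final rounding to four significant digits.
Sliding speed v = 117.0 mm/s = 0.1170 m/s. Total distance L = v·t = 0.1170 m/s × 73.54 s = 8.604 m.
Hardness H = 3703 MPa = 3.703e+09 Pa.
Expressed in SI base units: W = 4295 N, H = 3.703e+09 Pa, K = 4.051e-06.
By Archard's law, V = K·W·L/H = 4.051e-06 · 4295 · 8.604 / 3.703e+09 = 4.043e-11 m³.

value=4.043e-11 m^3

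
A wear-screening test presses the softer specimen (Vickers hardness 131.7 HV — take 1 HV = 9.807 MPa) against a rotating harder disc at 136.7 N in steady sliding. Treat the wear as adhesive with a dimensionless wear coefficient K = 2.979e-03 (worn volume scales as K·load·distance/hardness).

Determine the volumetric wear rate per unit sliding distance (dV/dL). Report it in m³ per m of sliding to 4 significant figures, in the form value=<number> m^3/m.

value=3.153e-10 m^3/m

The computation holds full float precision. The intermediates are shown rounded. Rounded just once: 4 significant digits.
Hardness H = 131.7 HV × 9.807 MPa/HV = 1292 MPa = 1.292e+09 Pa.
Restated in SI base units: W = 136.7 N, H = 1.292e+09 Pa, K = 2.979e-03.
Wear rate dV/dL = K·W/H — distance-free: 2.979e-03 · 136.7 / 1.292e+09 = 3.153e-10 m³/m.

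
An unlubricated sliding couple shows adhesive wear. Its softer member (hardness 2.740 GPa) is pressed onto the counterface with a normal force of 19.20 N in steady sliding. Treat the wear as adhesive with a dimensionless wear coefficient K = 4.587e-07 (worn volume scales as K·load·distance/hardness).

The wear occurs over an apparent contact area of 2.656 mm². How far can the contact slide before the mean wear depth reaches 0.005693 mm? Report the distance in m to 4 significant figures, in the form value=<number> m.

value=4704 m

The computation maintains full precision; displayed values are rounded — one final rounding: 4 significant figures.
Hardness H = 2.740 GPa = 2.740e+09 Pa.
Contact area A = 2.656 mm² = 2.656e-06 m².
Depth limit h_lim = 0.005693 mm = 5.693e-06 m.
In SI base units, W = 19.20 N, H = 2.740e+09 Pa, K = 4.587e-07.
Wearable volume V_lim = h_lim·A = 5.693e-06 · 2.656e-06 = 1.512e-11 m³.
So the life L = V_lim·H/(K·W) = 1.512e-11 · 2.740e+09 / (4.587e-07 · 19.20) = 4704 m.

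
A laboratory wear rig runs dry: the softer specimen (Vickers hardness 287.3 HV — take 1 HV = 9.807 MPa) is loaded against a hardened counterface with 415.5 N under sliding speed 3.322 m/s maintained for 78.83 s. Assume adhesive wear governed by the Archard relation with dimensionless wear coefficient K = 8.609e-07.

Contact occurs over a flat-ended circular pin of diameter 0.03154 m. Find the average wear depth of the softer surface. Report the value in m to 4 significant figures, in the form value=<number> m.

Every step holds exact precision, and shown intermediates are rounded. Rounded just once to four significant digits.
Convert: Path length L = v·t = 3.322 m/s × 78.83 s = 261.9 m.
Convert: Hardness H = 287.3 HV × 9.807 MPa/HV = 2818 MPa = 2.818e+09 Pa.
Convert: Contact area A = π·d²/4 = π·(0.03154 m)²/4 = 7.813e-04 m².
Expressed in SI base units: W = 415.5 N, H = 2.818e+09 Pa, K = 8.609e-07.
Apply Archard: V = K·W·L/H = 8.609e-07 · 415.5 · 261.9 / 2.818e+09 = 3.325e-11 m³.
Average depth h = V/A = 3.325e-11 / 7.813e-04 = 4.255e-08 m.

value=4.255e-08 m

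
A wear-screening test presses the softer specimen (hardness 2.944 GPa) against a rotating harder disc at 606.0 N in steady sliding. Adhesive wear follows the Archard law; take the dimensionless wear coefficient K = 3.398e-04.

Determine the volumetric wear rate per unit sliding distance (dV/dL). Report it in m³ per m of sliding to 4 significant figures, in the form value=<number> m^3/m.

Quoted intermediates are rounded; all working math carries exact precision. Rounded just once, at four significant digits.
Convert: Hardness H = 2.944 GPa = 2.944e+09 Pa.
Working in SI base units: W = 606.0 N, H = 2.944e+09 Pa, K = 3.398e-04.
Wear rate dV/dL = K·W/H, per unit distance: 3.398e-04 · 606.0 / 2.944e+09 = 6.995e-11 m³/m.

value=6.995e-11 m^3/m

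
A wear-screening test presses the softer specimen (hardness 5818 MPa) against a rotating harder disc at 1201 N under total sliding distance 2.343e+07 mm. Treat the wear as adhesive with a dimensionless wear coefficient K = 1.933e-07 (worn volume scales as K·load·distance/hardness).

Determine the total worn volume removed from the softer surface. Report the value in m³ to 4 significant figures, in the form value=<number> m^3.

Every step carries full precision, and intermediate values are shown rounded — a lone final rounding to 4 significant digits.
Path length L = 2.343e+07 mm = 2.343e+04 m.
Hardness H = 5818 MPa = 5.818e+09 Pa.
Working in SI base units: W = 1201 N, H = 5.818e+09 Pa, K = 1.933e-07.
Archard relation: V = K·W·L/H = 1.933e-07 · 1201 · 2.343e+04 / 5.818e+09 = 9.349e-10 m³.

value=9.349e-10 m^3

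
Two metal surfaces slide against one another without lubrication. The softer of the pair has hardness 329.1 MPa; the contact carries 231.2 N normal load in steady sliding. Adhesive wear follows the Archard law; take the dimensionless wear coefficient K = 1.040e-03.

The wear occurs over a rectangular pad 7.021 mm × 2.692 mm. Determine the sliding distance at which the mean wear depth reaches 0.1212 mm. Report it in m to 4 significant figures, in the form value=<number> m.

value=3.135 m

Each operation holds full precision, and shown intermediates are rounded; a single final rounding to four significant figures.
Convert: Hardness H = 329.1 MPa = 3.291e+08 Pa.
Convert: Pad sides 7.021 mm × 2.692 mm = 0.007021 m × 0.002692 m. Contact area A = 0.007021 m × 0.002692 m = 1.890e-05 m².
Convert: Depth limit h_lim = 0.1212 mm = 1.212e-04 m.
In SI base units: W = 231.2 N, H = 3.291e+08 Pa, K = 1.040e-03.
At the depth limit, V_lim = h_lim·A = 1.212e-04 · 1.890e-05 = 2.291e-09 m³.
Inverting, life L = V_lim·H/(K·W) = 2.291e-09 · 3.291e+08 / (1.040e-03 · 231.2) = 3.135 m.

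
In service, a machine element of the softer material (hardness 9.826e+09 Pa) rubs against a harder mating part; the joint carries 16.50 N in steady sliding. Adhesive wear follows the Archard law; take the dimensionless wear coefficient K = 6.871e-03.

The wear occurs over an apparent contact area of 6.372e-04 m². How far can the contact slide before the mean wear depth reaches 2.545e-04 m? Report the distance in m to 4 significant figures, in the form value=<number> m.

Intermediates are shown rounded — the algebra holds exact precision. Rounded once at the end, at four significant digits.
Collected in SI base units: W = 16.50 N, H = 9.826e+09 Pa, K = 6.871e-03.
Permissible volume V_lim = h_lim·A = 2.545e-04 · 6.372e-04 = 1.622e-07 m³.
Thus life L = V_lim·H/(K·W) = 1.622e-07 · 9.826e+09 / (6.871e-03 · 16.50) = 1.406e+04 m.

value=1.406e+04 m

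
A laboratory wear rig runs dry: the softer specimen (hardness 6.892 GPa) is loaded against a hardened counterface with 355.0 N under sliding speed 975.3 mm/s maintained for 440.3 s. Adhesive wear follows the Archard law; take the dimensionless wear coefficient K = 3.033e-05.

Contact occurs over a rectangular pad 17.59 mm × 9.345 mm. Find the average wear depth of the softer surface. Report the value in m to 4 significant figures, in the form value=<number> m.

Intermediate values appear rounded. Every step maintains full float precision; rounded just once: 4 significant figures.
Convert: Sliding speed v = 975.3 mm/s = 0.9753 m/s. Sliding distance L = v·t = 0.9753 m/s × 440.3 s = 429.4 m.
Convert: Hardness H = 6.892 GPa = 6.892e+09 Pa.
Convert: Pad sides 17.59 mm × 9.345 mm = 0.01759 m × 0.009345 m. Contact area A = 0.01759 m × 0.009345 m = 1.644e-04 m².
Collected in SI base units: W = 355.0 N, H = 6.892e+09 Pa, K = 3.033e-05.
Archard volume V = K·W·L/H = 3.033e-05 · 355.0 · 429.4 / 6.892e+09 = 6.709e-10 m³.
Depth of wear h = V/A = 6.709e-10 / 1.644e-04 = 4.081e-06 m.

value=4.081e-06 m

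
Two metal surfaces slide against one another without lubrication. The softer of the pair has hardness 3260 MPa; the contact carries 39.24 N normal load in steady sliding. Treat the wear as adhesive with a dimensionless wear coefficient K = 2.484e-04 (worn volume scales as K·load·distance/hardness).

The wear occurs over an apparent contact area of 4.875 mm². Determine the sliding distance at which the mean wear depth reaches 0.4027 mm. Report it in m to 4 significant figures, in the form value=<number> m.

value=656.6 m

Shown intermediates are rounded — all working math maintains exact precision — one final rounding to four significant digits.
Hardness H = 3260 MPa = 3.260e+09 Pa.
Contact area A = 4.875 mm² = 4.875e-06 m².
Depth limit h_lim = 0.4027 mm = 4.027e-04 m.
Collected in SI base units: W = 39.24 N, H = 3.260e+09 Pa, K = 2.484e-04.
Permissible volume V_lim = h_lim·A = 4.027e-04 · 4.875e-06 = 1.963e-09 m³.
Sliding life L = V_lim·H/(K·W) = 1.963e-09 · 3.260e+09 / (2.484e-04 · 39.24) = 656.6 m.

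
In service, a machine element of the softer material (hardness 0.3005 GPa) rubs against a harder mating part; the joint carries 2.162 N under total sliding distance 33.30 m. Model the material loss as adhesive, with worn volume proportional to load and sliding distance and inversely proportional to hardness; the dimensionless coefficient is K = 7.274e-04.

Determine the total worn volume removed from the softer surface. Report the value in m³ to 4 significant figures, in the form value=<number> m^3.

Quoted intermediates are rounded — each operation keeps full float precision; one last rounding, at four significant figures.
Convert: Hardness H = 0.3005 GPa = 3.005e+08 Pa.
In SI base units, W = 2.162 N, H = 3.005e+08 Pa, K = 7.274e-04.
Archard relation: V = K·W·L/H = 7.274e-04 · 2.162 · 33.30 / 3.005e+08 = 1.743e-10 m³.

value=1.743e-10 m^3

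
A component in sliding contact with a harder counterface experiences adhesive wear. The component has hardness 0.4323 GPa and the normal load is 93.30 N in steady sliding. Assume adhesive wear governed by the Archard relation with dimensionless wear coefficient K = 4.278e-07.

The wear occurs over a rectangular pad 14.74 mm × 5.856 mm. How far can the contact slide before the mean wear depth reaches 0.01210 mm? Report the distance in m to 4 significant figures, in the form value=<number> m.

value=1.131e+04 m

Intermediates are displayed rounded — every step keeps exact precision, and rounded once at the end, at 4 significant digits.
Hardness H = 0.4323 GPa = 4.323e+08 Pa.
Pad sides 14.74 mm × 5.856 mm = 0.01474 m × 0.005856 m. Contact area A = 0.01474 m × 0.005856 m = 8.632e-05 m².
Depth limit h_lim = 0.01210 mm = 1.210e-05 m.
In SI base units: W = 93.30 N, H = 4.323e+08 Pa, K = 4.278e-07.
At the depth limit, V_lim = h_lim·A = 1.210e-05 · 8.632e-05 = 1.044e-09 m³.
So the life L = V_lim·H/(K·W) = 1.044e-09 · 4.323e+08 / (4.278e-07 · 93.30) = 1.131e+04 m.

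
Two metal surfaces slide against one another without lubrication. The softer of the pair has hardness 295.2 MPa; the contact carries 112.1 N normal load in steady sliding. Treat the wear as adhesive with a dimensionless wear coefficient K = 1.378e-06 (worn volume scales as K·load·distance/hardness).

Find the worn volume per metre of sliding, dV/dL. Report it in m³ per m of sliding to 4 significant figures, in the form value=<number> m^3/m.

value=5.233e-13 m^3/m

All working math carries exact precision; shown intermediates are rounded — rounded just once, at 4 significant digits.
Convert: Hardness H = 295.2 MPa = 2.952e+08 Pa.
Working in SI base units: W = 112.1 N, H = 2.952e+08 Pa, K = 1.378e-06.
Volumetric rate dV/dL = K·W/H, per unit distance: 1.378e-06 · 112.1 / 2.952e+08 = 5.233e-13 m³/m.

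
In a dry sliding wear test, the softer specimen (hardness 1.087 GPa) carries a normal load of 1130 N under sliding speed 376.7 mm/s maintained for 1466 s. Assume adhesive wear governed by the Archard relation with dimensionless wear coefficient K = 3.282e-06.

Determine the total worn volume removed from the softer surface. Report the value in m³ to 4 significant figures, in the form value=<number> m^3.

The algebra carries exact precision — intermediate values appear rounded. Rounded once at the end to 4 significant digits.
Convert: Sliding speed v = 376.7 mm/s = 0.3767 m/s. Sliding distance L = v·t = 0.3767 m/s × 1466 s = 552.2 m.
Convert: Hardness H = 1.087 GPa = 1.087e+09 Pa.
Expressed in SI base units: W = 1130 N, H = 1.087e+09 Pa, K = 3.282e-06.
Worn volume V = K·W·L/H = 3.282e-06 · 1130 · 552.2 / 1.087e+09 = 1.884e-09 m³.

value=1.884e-09 m^3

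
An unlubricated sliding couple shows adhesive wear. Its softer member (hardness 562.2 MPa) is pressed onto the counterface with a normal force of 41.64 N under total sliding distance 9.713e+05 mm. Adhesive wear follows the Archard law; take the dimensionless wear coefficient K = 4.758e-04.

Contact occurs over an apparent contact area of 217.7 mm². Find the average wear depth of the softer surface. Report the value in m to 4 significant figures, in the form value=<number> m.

value=1.572e-04 m

Intermediate values are printed rounded. The computation maintains exact precision; rounded just once to four significant figures.
Path length L = 9.713e+05 mm = 971.3 m.
Hardness H = 562.2 MPa = 5.622e+08 Pa.
Contact area A = 217.7 mm² = 2.177e-04 m².
Collected in SI base units: W = 41.64 N, H = 5.622e+08 Pa, K = 4.758e-04.
Worn volume V = K·W·L/H = 4.758e-04 · 41.64 · 971.3 / 5.622e+08 = 3.423e-08 m³.
Mean wear depth h = V/A = 3.423e-08 / 2.177e-04 = 1.572e-04 m.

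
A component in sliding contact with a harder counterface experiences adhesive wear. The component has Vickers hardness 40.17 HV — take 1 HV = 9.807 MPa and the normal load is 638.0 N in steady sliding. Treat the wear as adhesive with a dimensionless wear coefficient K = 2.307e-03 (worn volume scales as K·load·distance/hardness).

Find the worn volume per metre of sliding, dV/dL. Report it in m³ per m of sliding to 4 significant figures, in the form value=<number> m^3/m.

Intermediates appear rounded. Every step carries exact precision; rounded just once, at four significant figures.
Convert: Hardness H = 40.17 HV × 9.807 MPa/HV = 393.9 MPa = 3.939e+08 Pa.
In SI base units: W = 638.0 N, H = 3.939e+08 Pa, K = 2.307e-03.
Wear rate dV/dL = K·W/H: 2.307e-03 · 638.0 / 3.939e+08 = 3.736e-09 m³/m.

value=3.736e-09 m^3/m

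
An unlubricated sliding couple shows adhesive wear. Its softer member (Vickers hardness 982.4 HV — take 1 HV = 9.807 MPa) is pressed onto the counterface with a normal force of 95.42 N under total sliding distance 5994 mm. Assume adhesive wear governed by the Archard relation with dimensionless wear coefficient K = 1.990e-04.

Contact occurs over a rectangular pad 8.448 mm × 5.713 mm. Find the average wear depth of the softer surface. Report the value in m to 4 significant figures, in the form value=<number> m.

value=2.448e-07 m

The intermediates are displayed rounded. The computation runs at full precision — a lone final rounding to 4 significant digits.
Convert: Total distance L = 5994 mm = 5.994 m.
Convert: Hardness H = 982.4 HV × 9.807 MPa/HV = 9634 MPa = 9.634e+09 Pa.
Convert: Pad sides 8.448 mm × 5.713 mm = 0.008448 m × 0.005713 m. Contact area A = 0.008448 m × 0.005713 m = 4.826e-05 m².
In SI base units: W = 95.42 N, H = 9.634e+09 Pa, K = 1.990e-04.
By Archard's law, V = K·W·L/H = 1.990e-04 · 95.42 · 5.994 / 9.634e+09 = 1.181e-11 m³.
Mean wear depth h = V/A = 1.181e-11 / 4.826e-05 = 2.448e-07 m.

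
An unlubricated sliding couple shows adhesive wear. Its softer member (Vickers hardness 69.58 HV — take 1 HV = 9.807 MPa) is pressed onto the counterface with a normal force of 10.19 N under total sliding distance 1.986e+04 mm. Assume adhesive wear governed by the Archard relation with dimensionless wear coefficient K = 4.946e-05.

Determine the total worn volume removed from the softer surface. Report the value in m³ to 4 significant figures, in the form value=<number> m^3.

All working math holds full float precision — intermediates are printed rounded — a lone final rounding: 4 significant figures.
Convert: Sliding distance L = 1.986e+04 mm = 19.86 m.
Convert: Hardness H = 69.58 HV × 9.807 MPa/HV = 682.4 MPa = 6.824e+08 Pa.
In SI base units: W = 10.19 N, H = 6.824e+08 Pa, K = 4.946e-05.
Volume removed: V = K·W·L/H = 4.946e-05 · 10.19 · 19.86 / 6.824e+08 = 1.467e-11 m³.

value=1.467e-11 m^3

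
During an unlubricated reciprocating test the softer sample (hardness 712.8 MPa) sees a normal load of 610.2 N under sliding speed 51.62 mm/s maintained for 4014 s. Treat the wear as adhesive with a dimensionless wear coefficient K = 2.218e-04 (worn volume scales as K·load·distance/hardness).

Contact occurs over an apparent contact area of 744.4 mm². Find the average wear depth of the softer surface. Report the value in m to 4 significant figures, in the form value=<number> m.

value=5.285e-05 m

All working math carries full precision. Shown intermediates are rounded — a single final rounding, at 4 significant figures.
Sliding speed v = 51.62 mm/s = 0.05162 m/s. Path length L = v·t = 0.05162 m/s × 4014 s = 207.2 m.
Hardness H = 712.8 MPa = 7.128e+08 Pa.
Contact area A = 744.4 mm² = 7.444e-04 m².
Expressed in SI base units: W = 610.2 N, H = 7.128e+08 Pa, K = 2.218e-04.
By Archard's law, V = K·W·L/H = 2.218e-04 · 610.2 · 207.2 / 7.128e+08 = 3.934e-08 m³.
Average depth h = V/A = 3.934e-08 / 7.444e-04 = 5.285e-05 m.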